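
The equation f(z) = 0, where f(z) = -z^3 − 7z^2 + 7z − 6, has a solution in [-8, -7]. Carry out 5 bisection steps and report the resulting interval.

midpoint -7.5: f = -30.375 < 0 → [-8, -7.5]
midpoint -7.75: f = -15.203125 < 0 → [-8, -7.75]
midpoint -7.875: f = -6.861328 < 0 → [-8, -7.875]
midpoint -7.9375: f = -2.4963 < 0 → [-8, -7.9375]
midpoint -7.96875: f = -0.2647 < 0 → [-8, -7.96875]

[-8, -7.96875]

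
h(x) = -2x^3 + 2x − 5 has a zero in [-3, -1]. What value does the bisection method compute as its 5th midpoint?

midpoint -2: h = 7 > 0 → [-2, -1]
midpoint -1.5: h = -1.25 < 0 → [-2, -1.5]
midpoint -1.75: h = 2.21875 > 0 → [-1.75, -1.5]
midpoint -1.625: h = 0.332 > 0 → [-1.625, -1.5]
midpoint -1.5625: h = -0.4956 < 0 → [-1.625, -1.5625]

-1.5625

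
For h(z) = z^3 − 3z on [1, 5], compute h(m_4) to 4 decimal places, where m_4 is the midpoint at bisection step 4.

0.1094

z = 3 gives h = 18, positive; keep [1, 3]
z = 2 gives h = 2, positive; keep [1, 2]
z = 1.5 gives h = -1.125, negative; keep [1.5, 2]
z = 1.75 gives h = 0.1094, positive; keep [1.5, 1.75]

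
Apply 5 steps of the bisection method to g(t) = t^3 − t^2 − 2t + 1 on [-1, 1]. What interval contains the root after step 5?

[0.4375, 0.5]

g(0) = 1 > 0, so the root lies in [0, 1]
g(0.5) = -0.125 < 0, so the root lies in [0, 0.5]
g(0.25) = 0.453125 > 0, so the root lies in [0.25, 0.5]
g(0.375) = 0.1621 > 0, so the root lies in [0.375, 0.5]
g(0.4375) = 0.0173 > 0, so the root lies in [0.4375, 0.5]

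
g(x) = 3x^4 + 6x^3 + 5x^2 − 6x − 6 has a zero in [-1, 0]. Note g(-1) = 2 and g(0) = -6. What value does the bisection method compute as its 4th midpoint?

midpoint -0.5: g = -2.3125 < 0 → [-1, -0.5]
midpoint -0.75: g = -0.269531 < 0 → [-1, -0.75]
midpoint -0.875: g = 0.817139 > 0 → [-0.875, -0.75]
midpoint -0.8125: g = 0.2649 > 0 → [-0.8125, -0.75]

-0.8125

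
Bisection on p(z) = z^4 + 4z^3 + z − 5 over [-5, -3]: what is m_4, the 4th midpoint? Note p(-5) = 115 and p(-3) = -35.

p(-4) = -9 < 0, so the root lies in [-5, -4]
p(-4.5) = 36.0625 > 0, so the root lies in [-4.5, -4]
p(-4.25) = 9.941406 > 0, so the root lies in [-4.25, -4]
p(-4.125) = -0.3513 < 0, so the root lies in [-4.25, -4.125]

-4.125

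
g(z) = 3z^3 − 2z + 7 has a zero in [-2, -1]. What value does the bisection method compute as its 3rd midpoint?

-1.375

z = -1.5 gives g = -0.125, negative; keep [-1.5, -1]
z = -1.25 gives g = 3.640625, positive; keep [-1.5, -1.25]
z = -1.375 gives g = 1.951172, positive; keep [-1.5, -1.375]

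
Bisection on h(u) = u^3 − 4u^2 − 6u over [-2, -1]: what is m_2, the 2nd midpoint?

m = -1.5, h(m) = -3.375 (−); new bracket [-1.5, -1]
m = -1.25, h(m) = -0.703125 (−); new bracket [-1.25, -1]

-1.25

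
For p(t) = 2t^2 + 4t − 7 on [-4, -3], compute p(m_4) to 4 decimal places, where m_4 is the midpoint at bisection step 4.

p(-3.5) = 3.5 > 0, so the root lies in [-3.5, -3]
p(-3.25) = 1.125 > 0, so the root lies in [-3.25, -3]
p(-3.125) = 0.03125 > 0, so the root lies in [-3.125, -3]
p(-3.0625) = -0.4922 < 0, so the root lies in [-3.125, -3.0625]

-0.4922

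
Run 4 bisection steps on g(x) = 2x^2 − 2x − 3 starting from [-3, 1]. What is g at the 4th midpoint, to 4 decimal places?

midpoint -1: g = 1 > 0 → [-1, 1]
midpoint 0: g = -3 < 0 → [-1, 0]
midpoint -0.5: g = -1.5 < 0 → [-1, -0.5]
midpoint -0.75: g = -0.375 < 0 → [-1, -0.75]

-0.3750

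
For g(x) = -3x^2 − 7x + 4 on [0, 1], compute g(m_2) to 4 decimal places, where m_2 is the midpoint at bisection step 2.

2.0625

x = 0.5 gives g = -0.25, negative; keep [0, 0.5]
x = 0.25 gives g = 2.0625, positive; keep [0.25, 0.5]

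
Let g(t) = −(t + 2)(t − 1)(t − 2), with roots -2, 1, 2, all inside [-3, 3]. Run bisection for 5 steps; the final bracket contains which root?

-2

midpoint 0: g = -4 < 0 → [-3, 0]
midpoint -1.5: g = -4.375 < 0 → [-3, -1.5]
midpoint -2.25: g = 3.453125 > 0 → [-2.25, -1.5]
midpoint -1.875: g = -1.3926 < 0 → [-2.25, -1.875]
midpoint -2.0625: g = 0.7776 > 0 → [-2.0625, -1.875]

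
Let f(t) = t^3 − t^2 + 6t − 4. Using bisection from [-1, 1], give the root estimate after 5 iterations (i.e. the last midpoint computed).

m = 0, f(m) = -4 (−); new bracket [0, 1]
m = 0.5, f(m) = -1.125 (−); new bracket [0.5, 1]
m = 0.75, f(m) = 0.359375 (+); new bracket [0.5, 0.75]
m = 0.625, f(m) = -0.3965 (−); new bracket [0.625, 0.75]
m = 0.6875, f(m) = -0.0227 (−); new bracket [0.6875, 0.75]

0.6875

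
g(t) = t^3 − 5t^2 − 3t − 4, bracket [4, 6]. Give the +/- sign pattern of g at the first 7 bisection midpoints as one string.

g(5) = -19 < 0, so the root lies in [5, 6]
g(5.5) = -5.375 < 0, so the root lies in [5.5, 6]
g(5.75) = 3.546875 > 0, so the root lies in [5.5, 5.75]
g(5.625) = -1.0996 < 0, so the root lies in [5.625, 5.75]
g(5.6875) = 1.1765 > 0, so the root lies in [5.625, 5.6875]
g(5.65625) = 0.0268 > 0, so the root lies in [5.625, 5.65625]
g(5.640625) = -0.5393 < 0, so the root lies in [5.640625, 5.65625]

--+-++-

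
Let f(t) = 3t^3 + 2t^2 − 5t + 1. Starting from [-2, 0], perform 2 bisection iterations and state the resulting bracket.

[-2, -1.5]

midpoint -1: f = 5 > 0 → [-2, -1]
midpoint -1.5: f = 2.875 > 0 → [-2, -1.5]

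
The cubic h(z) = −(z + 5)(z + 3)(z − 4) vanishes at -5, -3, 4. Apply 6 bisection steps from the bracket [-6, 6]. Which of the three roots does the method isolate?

4

m = 0, h(m) = 60 (+); new bracket [0, 6]
m = 3, h(m) = 48 (+); new bracket [3, 6]
m = 4.5, h(m) = -35.625 (−); new bracket [3, 4.5]
m = 3.75, h(m) = 14.7656 (+); new bracket [3.75, 4.5]
m = 4.125, h(m) = -8.127 (−); new bracket [3.75, 4.125]
m = 3.9375, h(m) = 3.8752 (+); new bracket [3.9375, 4.125]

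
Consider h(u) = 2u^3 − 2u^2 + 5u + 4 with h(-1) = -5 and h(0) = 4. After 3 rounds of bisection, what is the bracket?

[-0.625, -0.5]

midpoint -0.5: h = 0.75 > 0 → [-1, -0.5]
midpoint -0.75: h = -1.71875 < 0 → [-0.75, -0.5]
midpoint -0.625: h = -0.394531 < 0 → [-0.625, -0.5]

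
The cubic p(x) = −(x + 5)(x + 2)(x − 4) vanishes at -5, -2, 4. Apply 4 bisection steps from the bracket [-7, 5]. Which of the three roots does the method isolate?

m = -1, p(m) = 20 (+); new bracket [-1, 5]
m = 2, p(m) = 56 (+); new bracket [2, 5]
m = 3.5, p(m) = 23.375 (+); new bracket [3.5, 5]
m = 4.25, p(m) = -14.4531 (−); new bracket [3.5, 4.25]

4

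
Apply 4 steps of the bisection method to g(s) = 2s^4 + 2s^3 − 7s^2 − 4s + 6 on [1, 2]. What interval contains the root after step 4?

[1.375, 1.4375]

m = 1.5, g(m) = 1.125 (+); new bracket [1, 1.5]
m = 1.25, g(m) = -1.148438 (−); new bracket [1.25, 1.5]
m = 1.375, g(m) = -0.38623 (−); new bracket [1.375, 1.5]
m = 1.4375, g(m) = 0.2661 (+); new bracket [1.375, 1.4375]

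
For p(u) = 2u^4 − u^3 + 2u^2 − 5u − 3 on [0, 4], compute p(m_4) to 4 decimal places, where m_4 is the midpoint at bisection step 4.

-3.1953

m = 2, p(m) = 19 (+); new bracket [0, 2]
m = 1, p(m) = -5 (−); new bracket [1, 2]
m = 1.5, p(m) = 0.75 (+); new bracket [1, 1.5]
m = 1.25, p(m) = -3.1953 (−); new bracket [1.25, 1.5]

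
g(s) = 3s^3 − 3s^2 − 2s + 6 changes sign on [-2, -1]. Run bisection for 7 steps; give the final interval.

g(-1.5) = -7.875 < 0, so the root lies in [-1.5, -1]
g(-1.25) = -2.046875 < 0, so the root lies in [-1.25, -1]
g(-1.125) = 0.181641 > 0, so the root lies in [-1.25, -1.125]
g(-1.1875) = -0.8792 < 0, so the root lies in [-1.1875, -1.125]
g(-1.15625) = -0.3357 < 0, so the root lies in [-1.15625, -1.125]
g(-1.140625) = -0.0738 < 0, so the root lies in [-1.140625, -1.125]
g(-1.1328125) = 0.0547 > 0, so the root lies in [-1.140625, -1.1328125]

[-1.140625, -1.1328125]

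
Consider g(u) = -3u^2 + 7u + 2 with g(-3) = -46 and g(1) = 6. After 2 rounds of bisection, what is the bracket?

[-1, 0]

midpoint -1: g = -8 < 0 → [-1, 1]
midpoint 0: g = 2 > 0 → [-1, 0]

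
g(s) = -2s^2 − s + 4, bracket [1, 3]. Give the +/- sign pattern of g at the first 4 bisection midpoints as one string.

---+

m = 2, g(m) = -6 (−); new bracket [1, 2]
m = 1.5, g(m) = -2 (−); new bracket [1, 1.5]
m = 1.25, g(m) = -0.375 (−); new bracket [1, 1.25]
m = 1.125, g(m) = 0.3438 (+); new bracket [1.125, 1.25]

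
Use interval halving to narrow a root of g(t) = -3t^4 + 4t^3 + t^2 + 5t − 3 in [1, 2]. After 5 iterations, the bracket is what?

[1.84375, 1.875]

t = 1.5 gives g = 5.0625, positive; keep [1.5, 2]
t = 1.75 gives g = 2.113281, positive; keep [1.75, 2]
t = 1.875 gives g = -0.821045, negative; keep [1.75, 1.875]
t = 1.8125 gives g = 0.7883, positive; keep [1.8125, 1.875]
t = 1.84375 gives g = 0.0208, positive; keep [1.84375, 1.875]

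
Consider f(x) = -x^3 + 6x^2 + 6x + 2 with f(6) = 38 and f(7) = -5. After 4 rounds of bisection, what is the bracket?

m = 6.5, f(m) = 19.875 (+); new bracket [6.5, 7]
m = 6.75, f(m) = 8.328125 (+); new bracket [6.75, 7]
m = 6.875, f(m) = 1.892578 (+); new bracket [6.875, 7]
m = 6.9375, f(m) = -1.4958 (−); new bracket [6.875, 6.9375]

[6.875, 6.9375]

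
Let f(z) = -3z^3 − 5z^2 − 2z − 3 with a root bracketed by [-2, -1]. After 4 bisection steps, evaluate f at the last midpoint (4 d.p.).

0.5530

midpoint -1.5: f = -1.125 < 0 → [-2, -1.5]
midpoint -1.75: f = 1.265625 > 0 → [-1.75, -1.5]
midpoint -1.625: f = -0.080078 < 0 → [-1.75, -1.625]
midpoint -1.6875: f = 0.553 > 0 → [-1.6875, -1.625]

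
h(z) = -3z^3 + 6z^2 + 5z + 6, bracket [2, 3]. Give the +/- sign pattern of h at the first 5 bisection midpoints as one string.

++-+-

h(2.5) = 9.125 > 0, so the root lies in [2.5, 3]
h(2.75) = 2.734375 > 0, so the root lies in [2.75, 3]
h(2.875) = -1.322266 < 0, so the root lies in [2.75, 2.875]
h(2.8125) = 0.7815 > 0, so the root lies in [2.8125, 2.875]
h(2.84375) = -0.2513 < 0, so the root lies in [2.8125, 2.84375]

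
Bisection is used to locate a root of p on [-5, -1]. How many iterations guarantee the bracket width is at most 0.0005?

13

Width after n steps is 4/2^n. Need 2^n ≥ 4/0.0005 = 8000.
2^12 = 4096 < 8000 ≤ 2^13 = 8192, so n = 13.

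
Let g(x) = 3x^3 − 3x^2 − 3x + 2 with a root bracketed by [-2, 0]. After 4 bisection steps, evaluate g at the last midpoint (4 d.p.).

0.3184

g(-1) = -1 < 0, so the root lies in [-1, 0]
g(-0.5) = 2.375 > 0, so the root lies in [-1, -0.5]
g(-0.75) = 1.296875 > 0, so the root lies in [-1, -0.75]
g(-0.875) = 0.3184 > 0, so the root lies in [-1, -0.875]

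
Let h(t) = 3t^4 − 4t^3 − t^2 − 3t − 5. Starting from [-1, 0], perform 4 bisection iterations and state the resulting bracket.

m = -0.5, h(m) = -3.0625 (−); new bracket [-1, -0.5]
m = -0.75, h(m) = -0.675781 (−); new bracket [-1, -0.75]
m = -0.875, h(m) = 1.297607 (+); new bracket [-0.875, -0.75]
m = -0.8125, h(m) = 0.2303 (+); new bracket [-0.8125, -0.75]

[-0.8125, -0.75]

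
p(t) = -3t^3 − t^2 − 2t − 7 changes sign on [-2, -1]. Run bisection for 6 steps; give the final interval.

m = -1.5, p(m) = 3.875 (+); new bracket [-1.5, -1]
m = -1.25, p(m) = -0.203125 (−); new bracket [-1.5, -1.25]
m = -1.375, p(m) = 1.658203 (+); new bracket [-1.375, -1.25]
m = -1.3125, p(m) = 0.6853 (+); new bracket [-1.3125, -1.25]
m = -1.28125, p(m) = 0.2308 (+); new bracket [-1.28125, -1.25]
m = -1.265625, p(m) = 0.0113 (+); new bracket [-1.265625, -1.25]

[-1.265625, -1.25]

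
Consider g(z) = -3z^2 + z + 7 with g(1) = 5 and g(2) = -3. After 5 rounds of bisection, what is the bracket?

[1.6875, 1.71875]

midpoint 1.5: g = 1.75 > 0 → [1.5, 2]
midpoint 1.75: g = -0.4375 < 0 → [1.5, 1.75]
midpoint 1.625: g = 0.703125 > 0 → [1.625, 1.75]
midpoint 1.6875: g = 0.1445 > 0 → [1.6875, 1.75]
midpoint 1.71875: g = -0.1436 < 0 → [1.6875, 1.71875]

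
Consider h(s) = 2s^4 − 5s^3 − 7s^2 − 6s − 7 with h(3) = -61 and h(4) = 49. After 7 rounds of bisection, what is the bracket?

h(3.5) = -28 < 0, so the root lies in [3.5, 4]
h(3.75) = 3.898438 > 0, so the root lies in [3.5, 3.75]
h(3.625) = -13.556152 < 0, so the root lies in [3.625, 3.75]
h(3.6875) = -5.2229 < 0, so the root lies in [3.6875, 3.75]
h(3.71875) = -0.763 < 0, so the root lies in [3.71875, 3.75]
h(3.734375) = 1.5423 > 0, so the root lies in [3.71875, 3.734375]
h(3.7265625) = 0.3833 > 0, so the root lies in [3.71875, 3.7265625]

[3.71875, 3.7265625]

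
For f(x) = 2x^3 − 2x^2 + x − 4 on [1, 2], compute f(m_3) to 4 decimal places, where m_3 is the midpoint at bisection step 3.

x = 1.5 gives f = -0.25, negative; keep [1.5, 2]
x = 1.75 gives f = 2.34375, positive; keep [1.5, 1.75]
x = 1.625 gives f = 0.925781, positive; keep [1.5, 1.625]

0.9258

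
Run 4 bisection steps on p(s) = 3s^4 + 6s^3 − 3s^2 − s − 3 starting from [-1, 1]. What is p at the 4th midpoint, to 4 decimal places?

m = 0, p(m) = -3 (−); new bracket [0, 1]
m = 0.5, p(m) = -3.3125 (−); new bracket [0.5, 1]
m = 0.75, p(m) = -1.957031 (−); new bracket [0.75, 1]
m = 0.875, p(m) = -0.3938 (−); new bracket [0.875, 1]

-0.3938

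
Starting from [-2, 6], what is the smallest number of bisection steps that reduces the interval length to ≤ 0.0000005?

Width after n steps is 8/2^n. Need 2^n ≥ 8/0.0000005 = 16000000.
2^23 = 8388608 < 16000000 ≤ 2^24 = 16777216, so n = 24.

24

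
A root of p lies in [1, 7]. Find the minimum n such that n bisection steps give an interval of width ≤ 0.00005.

Width after n steps is 6/2^n. Need 2^n ≥ 6/0.00005 = 120000.
2^16 = 65536 < 120000 ≤ 2^17 = 131072, so n = 17.

17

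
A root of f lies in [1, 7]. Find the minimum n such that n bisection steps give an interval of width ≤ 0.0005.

14

Width after n steps is 6/2^n. Need 2^n ≥ 6/0.0005 = 12000.
2^13 = 8192 < 12000 ≤ 2^14 = 16384, so n = 14.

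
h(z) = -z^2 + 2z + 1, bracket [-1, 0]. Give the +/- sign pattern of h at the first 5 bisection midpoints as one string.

-++-+

h(-0.5) = -0.25 < 0, so the root lies in [-0.5, 0]
h(-0.25) = 0.4375 > 0, so the root lies in [-0.5, -0.25]
h(-0.375) = 0.109375 > 0, so the root lies in [-0.5, -0.375]
h(-0.4375) = -0.0664 < 0, so the root lies in [-0.4375, -0.375]
h(-0.40625) = 0.0225 > 0, so the root lies in [-0.4375, -0.40625]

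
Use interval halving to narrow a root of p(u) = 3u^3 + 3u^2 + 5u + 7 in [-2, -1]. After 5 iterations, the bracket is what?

[-1.21875, -1.1875]

midpoint -1.5: p = -3.875 < 0 → [-1.5, -1]
midpoint -1.25: p = -0.421875 < 0 → [-1.25, -1]
midpoint -1.125: p = 0.900391 > 0 → [-1.25, -1.125]
midpoint -1.1875: p = 0.2693 > 0 → [-1.25, -1.1875]
midpoint -1.21875: p = -0.0685 < 0 → [-1.21875, -1.1875]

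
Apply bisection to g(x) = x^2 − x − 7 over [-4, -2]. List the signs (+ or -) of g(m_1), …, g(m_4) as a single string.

+++-

x = -3 gives g = 5, positive; keep [-3, -2]
x = -2.5 gives g = 1.75, positive; keep [-2.5, -2]
x = -2.25 gives g = 0.3125, positive; keep [-2.25, -2]
x = -2.125 gives g = -0.3594, negative; keep [-2.25, -2.125]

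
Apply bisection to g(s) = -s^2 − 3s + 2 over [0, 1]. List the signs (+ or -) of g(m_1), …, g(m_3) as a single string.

m = 0.5, g(m) = 0.25 (+); new bracket [0.5, 1]
m = 0.75, g(m) = -0.8125 (−); new bracket [0.5, 0.75]
m = 0.625, g(m) = -0.265625 (−); new bracket [0.5, 0.625]

+--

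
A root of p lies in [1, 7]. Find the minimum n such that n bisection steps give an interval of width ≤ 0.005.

Width after n steps is 6/2^n. Need 2^n ≥ 6/0.005 = 1200.
2^10 = 1024 < 1200 ≤ 2^11 = 2048, so n = 11.

11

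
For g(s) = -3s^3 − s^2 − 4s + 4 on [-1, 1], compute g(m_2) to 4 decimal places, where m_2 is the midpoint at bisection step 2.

1.3750

g(0) = 4 > 0, so the root lies in [0, 1]
g(0.5) = 1.375 > 0, so the root lies in [0.5, 1]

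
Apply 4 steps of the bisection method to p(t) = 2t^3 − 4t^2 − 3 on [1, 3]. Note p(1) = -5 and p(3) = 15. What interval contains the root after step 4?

[2.25, 2.375]

midpoint 2: p = -3 < 0 → [2, 3]
midpoint 2.5: p = 3.25 > 0 → [2, 2.5]
midpoint 2.25: p = -0.46875 < 0 → [2.25, 2.5]
midpoint 2.375: p = 1.2305 > 0 → [2.25, 2.375]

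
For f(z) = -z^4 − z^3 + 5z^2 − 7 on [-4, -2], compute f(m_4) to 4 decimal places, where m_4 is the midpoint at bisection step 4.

-1.9397

m = -3, f(m) = -16 (−); new bracket [-3, -2]
m = -2.5, f(m) = 0.8125 (+); new bracket [-3, -2.5]
m = -2.75, f(m) = -5.582031 (−); new bracket [-2.75, -2.5]
m = -2.625, f(m) = -1.9397 (−); new bracket [-2.625, -2.5]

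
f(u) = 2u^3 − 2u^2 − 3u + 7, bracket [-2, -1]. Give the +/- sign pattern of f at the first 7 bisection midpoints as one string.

m = -1.5, f(m) = 0.25 (+); new bracket [-2, -1.5]
m = -1.75, f(m) = -4.59375 (−); new bracket [-1.75, -1.5]
m = -1.625, f(m) = -1.988281 (−); new bracket [-1.625, -1.5]
m = -1.5625, f(m) = -0.8247 (−); new bracket [-1.5625, -1.5]
m = -1.53125, f(m) = -0.2764 (−); new bracket [-1.53125, -1.5]
m = -1.515625, f(m) = -0.0105 (−); new bracket [-1.515625, -1.5]
m = -1.5078125, f(m) = 0.1204 (+); new bracket [-1.515625, -1.5078125]

+-----+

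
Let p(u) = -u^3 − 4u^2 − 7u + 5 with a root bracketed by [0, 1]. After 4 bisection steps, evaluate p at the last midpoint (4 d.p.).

-0.3811

midpoint 0.5: p = 0.375 > 0 → [0.5, 1]
midpoint 0.75: p = -2.921875 < 0 → [0.5, 0.75]
midpoint 0.625: p = -1.181641 < 0 → [0.5, 0.625]
midpoint 0.5625: p = -0.3811 < 0 → [0.5, 0.5625]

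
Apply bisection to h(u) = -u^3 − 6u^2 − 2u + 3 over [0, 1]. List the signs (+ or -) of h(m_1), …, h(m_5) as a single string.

+---+

u = 0.5 gives h = 0.375, positive; keep [0.5, 1]
u = 0.75 gives h = -2.296875, negative; keep [0.5, 0.75]
u = 0.625 gives h = -0.837891, negative; keep [0.5, 0.625]
u = 0.5625 gives h = -0.2014, negative; keep [0.5, 0.5625]
u = 0.53125 gives h = 0.0942, positive; keep [0.53125, 0.5625]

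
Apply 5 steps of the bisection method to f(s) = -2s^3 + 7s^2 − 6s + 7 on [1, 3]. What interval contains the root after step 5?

[2.875, 2.9375]

midpoint 2: f = 7 > 0 → [2, 3]
midpoint 2.5: f = 4.5 > 0 → [2.5, 3]
midpoint 2.75: f = 1.84375 > 0 → [2.75, 3]
midpoint 2.875: f = 0.082 > 0 → [2.875, 3]
midpoint 2.9375: f = -0.9175 < 0 → [2.875, 2.9375]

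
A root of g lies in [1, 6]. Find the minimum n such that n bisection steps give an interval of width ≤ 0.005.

10

Width after n steps is 5/2^n. Need 2^n ≥ 5/0.005 = 1000.
2^9 = 512 < 1000 ≤ 2^10 = 1024, so n = 10.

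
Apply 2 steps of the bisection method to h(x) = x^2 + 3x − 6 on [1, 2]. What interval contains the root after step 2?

[1.25, 1.5]

m = 1.5, h(m) = 0.75 (+); new bracket [1, 1.5]
m = 1.25, h(m) = -0.6875 (−); new bracket [1.25, 1.5]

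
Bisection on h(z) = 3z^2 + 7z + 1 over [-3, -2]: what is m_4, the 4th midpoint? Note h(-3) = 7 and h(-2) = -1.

z = -2.5 gives h = 2.25, positive; keep [-2.5, -2]
z = -2.25 gives h = 0.4375, positive; keep [-2.25, -2]
z = -2.125 gives h = -0.328125, negative; keep [-2.25, -2.125]
z = -2.1875 gives h = 0.043, positive; keep [-2.1875, -2.125]

-2.1875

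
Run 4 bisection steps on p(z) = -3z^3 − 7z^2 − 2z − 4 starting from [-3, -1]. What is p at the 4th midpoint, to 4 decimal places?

1.4551

midpoint -2: p = -4 < 0 → [-3, -2]
midpoint -2.5: p = 4.125 > 0 → [-2.5, -2]
midpoint -2.25: p = -0.765625 < 0 → [-2.5, -2.25]
midpoint -2.375: p = 1.4551 > 0 → [-2.375, -2.25]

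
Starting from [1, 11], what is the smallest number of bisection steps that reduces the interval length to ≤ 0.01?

Width after n steps is 10/2^n. Need 2^n ≥ 10/0.01 = 1000.
2^9 = 512 < 1000 ≤ 2^10 = 1024, so n = 10.

10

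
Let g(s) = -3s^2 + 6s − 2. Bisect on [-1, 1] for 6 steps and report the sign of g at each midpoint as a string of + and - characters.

-+--+-

s = 0 gives g = -2, negative; keep [0, 1]
s = 0.5 gives g = 0.25, positive; keep [0, 0.5]
s = 0.25 gives g = -0.6875, negative; keep [0.25, 0.5]
s = 0.375 gives g = -0.1719, negative; keep [0.375, 0.5]
s = 0.4375 gives g = 0.0508, positive; keep [0.375, 0.4375]
s = 0.40625 gives g = -0.0576, negative; keep [0.40625, 0.4375]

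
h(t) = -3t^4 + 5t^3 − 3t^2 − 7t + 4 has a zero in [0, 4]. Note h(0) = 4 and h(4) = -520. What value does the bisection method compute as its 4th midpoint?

h(2) = -30 < 0, so the root lies in [0, 2]
h(1) = -4 < 0, so the root lies in [0, 1]
h(0.5) = 0.1875 > 0, so the root lies in [0.5, 1]
h(0.75) = -1.7773 < 0, so the root lies in [0.5, 0.75]

0.75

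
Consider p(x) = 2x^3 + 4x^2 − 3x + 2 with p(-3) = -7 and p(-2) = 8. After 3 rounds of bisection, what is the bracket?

[-2.75, -2.625]

m = -2.5, p(m) = 3.25 (+); new bracket [-3, -2.5]
m = -2.75, p(m) = -1.09375 (−); new bracket [-2.75, -2.5]
m = -2.625, p(m) = 1.261719 (+); new bracket [-2.75, -2.625]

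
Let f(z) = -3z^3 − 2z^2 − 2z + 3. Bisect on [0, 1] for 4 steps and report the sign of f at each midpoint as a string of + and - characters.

z = 0.5 gives f = 1.125, positive; keep [0.5, 1]
z = 0.75 gives f = -0.890625, negative; keep [0.5, 0.75]
z = 0.625 gives f = 0.236328, positive; keep [0.625, 0.75]
z = 0.6875 gives f = -0.2952, negative; keep [0.625, 0.6875]

+-+-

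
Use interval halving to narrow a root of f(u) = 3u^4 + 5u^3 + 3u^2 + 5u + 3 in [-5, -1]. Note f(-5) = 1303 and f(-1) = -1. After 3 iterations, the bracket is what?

m = -3, f(m) = 123 (+); new bracket [-3, -1]
m = -2, f(m) = 13 (+); new bracket [-2, -1]
m = -1.5, f(m) = 0.5625 (+); new bracket [-1.5, -1]

[-1.5, -1]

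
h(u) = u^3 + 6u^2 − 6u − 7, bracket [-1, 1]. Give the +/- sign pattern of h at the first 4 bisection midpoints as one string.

--+-

midpoint 0: h = -7 < 0 → [-1, 0]
midpoint -0.5: h = -2.625 < 0 → [-1, -0.5]
midpoint -0.75: h = 0.453125 > 0 → [-0.75, -0.5]
midpoint -0.625: h = -1.1504 < 0 → [-0.75, -0.625]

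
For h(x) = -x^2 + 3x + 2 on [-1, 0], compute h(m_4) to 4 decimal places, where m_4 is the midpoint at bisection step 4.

midpoint -0.5: h = 0.25 > 0 → [-1, -0.5]
midpoint -0.75: h = -0.8125 < 0 → [-0.75, -0.5]
midpoint -0.625: h = -0.265625 < 0 → [-0.625, -0.5]
midpoint -0.5625: h = -0.0039 < 0 → [-0.5625, -0.5]

-0.0039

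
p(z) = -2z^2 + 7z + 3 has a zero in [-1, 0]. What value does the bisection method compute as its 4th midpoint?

-0.4375

z = -0.5 gives p = -1, negative; keep [-0.5, 0]
z = -0.25 gives p = 1.125, positive; keep [-0.5, -0.25]
z = -0.375 gives p = 0.09375, positive; keep [-0.5, -0.375]
z = -0.4375 gives p = -0.4453, negative; keep [-0.4375, -0.375]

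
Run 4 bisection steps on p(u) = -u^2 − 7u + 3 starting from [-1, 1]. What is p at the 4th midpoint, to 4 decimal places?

0.2344

p(0) = 3 > 0, so the root lies in [0, 1]
p(0.5) = -0.75 < 0, so the root lies in [0, 0.5]
p(0.25) = 1.1875 > 0, so the root lies in [0.25, 0.5]
p(0.375) = 0.2344 > 0, so the root lies in [0.375, 0.5]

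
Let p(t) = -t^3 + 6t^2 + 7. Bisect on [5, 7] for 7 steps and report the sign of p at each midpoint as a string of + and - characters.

+--+-++

t = 6 gives p = 7, positive; keep [6, 7]
t = 6.5 gives p = -14.125, negative; keep [6, 6.5]
t = 6.25 gives p = -2.765625, negative; keep [6, 6.25]
t = 6.125 gives p = 2.3105, positive; keep [6.125, 6.25]
t = 6.1875 gives p = -0.1785, negative; keep [6.125, 6.1875]
t = 6.15625 gives p = 1.0782, positive; keep [6.15625, 6.1875]
t = 6.171875 gives p = 0.4529, positive; keep [6.171875, 6.1875]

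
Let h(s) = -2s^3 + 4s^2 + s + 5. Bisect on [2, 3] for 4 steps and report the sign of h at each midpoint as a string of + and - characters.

+--+

s = 2.5 gives h = 1.25, positive; keep [2.5, 3]
s = 2.75 gives h = -3.59375, negative; keep [2.5, 2.75]
s = 2.625 gives h = -0.988281, negative; keep [2.5, 2.625]
s = 2.5625 gives h = 0.1753, positive; keep [2.5625, 2.625]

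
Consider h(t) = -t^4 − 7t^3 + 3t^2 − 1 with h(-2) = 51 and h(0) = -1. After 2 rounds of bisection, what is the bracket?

m = -1, h(m) = 8 (+); new bracket [-1, 0]
m = -0.5, h(m) = 0.5625 (+); new bracket [-0.5, 0]

[-0.5, 0]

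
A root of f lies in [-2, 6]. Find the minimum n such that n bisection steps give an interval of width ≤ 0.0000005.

Width after n steps is 8/2^n. Need 2^n ≥ 8/0.0000005 = 16000000.
2^23 = 8388608 < 16000000 ≤ 2^24 = 16777216, so n = 24.

24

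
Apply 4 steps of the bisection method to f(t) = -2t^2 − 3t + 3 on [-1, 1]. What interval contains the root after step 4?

m = 0, f(m) = 3 (+); new bracket [0, 1]
m = 0.5, f(m) = 1 (+); new bracket [0.5, 1]
m = 0.75, f(m) = -0.375 (−); new bracket [0.5, 0.75]
m = 0.625, f(m) = 0.3438 (+); new bracket [0.625, 0.75]

[0.625, 0.75]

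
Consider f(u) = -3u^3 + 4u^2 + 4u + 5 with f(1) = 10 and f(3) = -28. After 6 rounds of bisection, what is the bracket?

[2.25, 2.28125]

m = 2, f(m) = 5 (+); new bracket [2, 3]
m = 2.5, f(m) = -6.875 (−); new bracket [2, 2.5]
m = 2.25, f(m) = 0.078125 (+); new bracket [2.25, 2.5]
m = 2.375, f(m) = -3.127 (−); new bracket [2.25, 2.375]
m = 2.3125, f(m) = -1.4587 (−); new bracket [2.25, 2.3125]
m = 2.28125, f(m) = -0.6742 (−); new bracket [2.25, 2.28125]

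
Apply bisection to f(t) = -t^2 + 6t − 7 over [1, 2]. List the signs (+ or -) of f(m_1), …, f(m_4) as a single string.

-++-

f(1.5) = -0.25 < 0, so the root lies in [1.5, 2]
f(1.75) = 0.4375 > 0, so the root lies in [1.5, 1.75]
f(1.625) = 0.109375 > 0, so the root lies in [1.5, 1.625]
f(1.5625) = -0.0664 < 0, so the root lies in [1.5625, 1.625]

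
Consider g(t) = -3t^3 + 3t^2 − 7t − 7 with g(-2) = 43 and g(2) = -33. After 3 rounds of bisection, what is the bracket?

[-1, -0.5]

m = 0, g(m) = -7 (−); new bracket [-2, 0]
m = -1, g(m) = 6 (+); new bracket [-1, 0]
m = -0.5, g(m) = -2.375 (−); new bracket [-1, -0.5]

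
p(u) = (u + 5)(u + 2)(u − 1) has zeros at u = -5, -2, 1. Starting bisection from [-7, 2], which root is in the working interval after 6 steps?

-5

m = -2.5, p(m) = 4.375 (+); new bracket [-7, -2.5]
m = -4.75, p(m) = 3.953125 (+); new bracket [-7, -4.75]
m = -5.875, p(m) = -23.310547 (−); new bracket [-5.875, -4.75]
m = -5.3125, p(m) = -6.5344 (−); new bracket [-5.3125, -4.75]
m = -5.03125, p(m) = -0.5713 (−); new bracket [-5.03125, -4.75]
m = -4.890625, p(m) = 1.8624 (+); new bracket [-5.03125, -4.890625]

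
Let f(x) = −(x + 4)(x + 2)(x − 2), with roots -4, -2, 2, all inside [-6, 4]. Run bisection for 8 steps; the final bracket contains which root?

m = -1, f(m) = 9 (+); new bracket [-1, 4]
m = 1.5, f(m) = 9.625 (+); new bracket [1.5, 4]
m = 2.75, f(m) = -24.046875 (−); new bracket [1.5, 2.75]
m = 2.125, f(m) = -3.1582 (−); new bracket [1.5, 2.125]
m = 1.8125, f(m) = 4.155 (+); new bracket [1.8125, 2.125]
m = 1.96875, f(m) = 0.7403 (+); new bracket [1.96875, 2.125]
m = 2.046875, f(m) = -1.1471 (−); new bracket [1.96875, 2.046875]
m = 2.0078125, f(m) = -0.1881 (−); new bracket [1.96875, 2.0078125]

2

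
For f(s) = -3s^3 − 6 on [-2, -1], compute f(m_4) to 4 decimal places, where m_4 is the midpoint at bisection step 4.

0.7830

midpoint -1.5: f = 4.125 > 0 → [-1.5, -1]
midpoint -1.25: f = -0.140625 < 0 → [-1.5, -1.25]
midpoint -1.375: f = 1.798828 > 0 → [-1.375, -1.25]
midpoint -1.3125: f = 0.783 > 0 → [-1.3125, -1.25]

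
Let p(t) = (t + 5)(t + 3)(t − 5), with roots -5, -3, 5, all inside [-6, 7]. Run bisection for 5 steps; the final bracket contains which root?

m = 0.5, p(m) = -86.625 (−); new bracket [0.5, 7]
m = 3.75, p(m) = -73.828125 (−); new bracket [3.75, 7]
m = 5.375, p(m) = 32.583984 (+); new bracket [3.75, 5.375]
m = 4.5625, p(m) = -31.6384 (−); new bracket [4.5625, 5.375]
m = 4.96875, p(m) = -2.4825 (−); new bracket [4.96875, 5.375]

5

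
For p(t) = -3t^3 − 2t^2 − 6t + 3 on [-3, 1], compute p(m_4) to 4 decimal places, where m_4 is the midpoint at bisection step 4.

t = -1 gives p = 10, positive; keep [-1, 1]
t = 0 gives p = 3, positive; keep [0, 1]
t = 0.5 gives p = -0.875, negative; keep [0, 0.5]
t = 0.25 gives p = 1.3281, positive; keep [0.25, 0.5]

1.3281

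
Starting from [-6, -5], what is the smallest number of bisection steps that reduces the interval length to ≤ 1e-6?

Width after n steps is 1/2^n. Need 2^n ≥ 1/1e-6 = 1000000.
2^19 = 524288 < 1000000 ≤ 2^20 = 1048576, so n = 20.

20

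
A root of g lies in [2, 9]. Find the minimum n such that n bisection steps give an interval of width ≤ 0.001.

13

Width after n steps is 7/2^n. Need 2^n ≥ 7/0.001 = 7000.
2^12 = 4096 < 7000 ≤ 2^13 = 8192, so n = 13.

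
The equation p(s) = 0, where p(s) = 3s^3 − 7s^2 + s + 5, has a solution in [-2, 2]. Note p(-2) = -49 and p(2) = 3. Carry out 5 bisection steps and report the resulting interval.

[-0.75, -0.625]

midpoint 0: p = 5 > 0 → [-2, 0]
midpoint -1: p = -6 < 0 → [-1, 0]
midpoint -0.5: p = 2.375 > 0 → [-1, -0.5]
midpoint -0.75: p = -0.9531 < 0 → [-0.75, -0.5]
midpoint -0.625: p = 0.9082 > 0 → [-0.75, -0.625]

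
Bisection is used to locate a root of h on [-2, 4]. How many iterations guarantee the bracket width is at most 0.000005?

Width after n steps is 6/2^n. Need 2^n ≥ 6/0.000005 = 1200000.
2^20 = 1048576 < 1200000 ≤ 2^21 = 2097152, so n = 21.

21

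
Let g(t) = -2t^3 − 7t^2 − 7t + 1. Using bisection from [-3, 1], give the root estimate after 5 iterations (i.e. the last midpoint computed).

m = -1, g(m) = 3 (+); new bracket [-1, 1]
m = 0, g(m) = 1 (+); new bracket [0, 1]
m = 0.5, g(m) = -4.5 (−); new bracket [0, 0.5]
m = 0.25, g(m) = -1.2188 (−); new bracket [0, 0.25]
m = 0.125, g(m) = 0.0117 (+); new bracket [0.125, 0.25]

0.125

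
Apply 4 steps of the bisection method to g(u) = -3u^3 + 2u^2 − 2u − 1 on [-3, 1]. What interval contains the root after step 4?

[-0.5, -0.25]

m = -1, g(m) = 6 (+); new bracket [-1, 1]
m = 0, g(m) = -1 (−); new bracket [-1, 0]
m = -0.5, g(m) = 0.875 (+); new bracket [-0.5, 0]
m = -0.25, g(m) = -0.3281 (−); new bracket [-0.5, -0.25]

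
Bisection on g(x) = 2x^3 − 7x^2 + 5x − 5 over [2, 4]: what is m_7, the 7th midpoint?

2.953125

m = 3, g(m) = 1 (+); new bracket [2, 3]
m = 2.5, g(m) = -5 (−); new bracket [2.5, 3]
m = 2.75, g(m) = -2.59375 (−); new bracket [2.75, 3]
m = 2.875, g(m) = -0.957 (−); new bracket [2.875, 3]
m = 2.9375, g(m) = -0.02 (−); new bracket [2.9375, 3]
m = 2.96875, g(m) = 0.4794 (+); new bracket [2.9375, 2.96875]
m = 2.953125, g(m) = 0.2271 (+); new bracket [2.9375, 2.953125]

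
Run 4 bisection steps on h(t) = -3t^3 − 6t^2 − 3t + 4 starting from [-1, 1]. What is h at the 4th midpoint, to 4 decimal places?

midpoint 0: h = 4 > 0 → [0, 1]
midpoint 0.5: h = 0.625 > 0 → [0.5, 1]
midpoint 0.75: h = -2.890625 < 0 → [0.5, 0.75]
midpoint 0.625: h = -0.9512 < 0 → [0.5, 0.625]

-0.9512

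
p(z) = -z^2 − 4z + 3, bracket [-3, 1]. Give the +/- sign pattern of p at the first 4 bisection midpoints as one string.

midpoint -1: p = 6 > 0 → [-1, 1]
midpoint 0: p = 3 > 0 → [0, 1]
midpoint 0.5: p = 0.75 > 0 → [0.5, 1]
midpoint 0.75: p = -0.5625 < 0 → [0.5, 0.75]

+++-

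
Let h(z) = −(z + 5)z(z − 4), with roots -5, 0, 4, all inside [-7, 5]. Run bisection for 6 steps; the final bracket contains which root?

midpoint -1: h = -20 < 0 → [-7, -1]
midpoint -4: h = -32 < 0 → [-7, -4]
midpoint -5.5: h = 26.125 > 0 → [-5.5, -4]
midpoint -4.75: h = -10.3906 < 0 → [-5.5, -4.75]
midpoint -5.125: h = 5.8457 > 0 → [-5.125, -4.75]
midpoint -4.9375: h = -2.7581 < 0 → [-5.125, -4.9375]

-5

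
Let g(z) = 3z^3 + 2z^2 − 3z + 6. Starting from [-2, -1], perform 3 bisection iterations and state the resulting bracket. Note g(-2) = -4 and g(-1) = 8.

[-1.875, -1.75]

g(-1.5) = 4.875 > 0, so the root lies in [-2, -1.5]
g(-1.75) = 1.296875 > 0, so the root lies in [-2, -1.75]
g(-1.875) = -1.119141 < 0, so the root lies in [-1.875, -1.75]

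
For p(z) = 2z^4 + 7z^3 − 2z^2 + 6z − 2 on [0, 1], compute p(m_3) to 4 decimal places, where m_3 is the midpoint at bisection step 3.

0.3774

z = 0.5 gives p = 1.5, positive; keep [0, 0.5]
z = 0.25 gives p = -0.507812, negative; keep [0.25, 0.5]
z = 0.375 gives p = 0.377441, positive; keep [0.25, 0.375]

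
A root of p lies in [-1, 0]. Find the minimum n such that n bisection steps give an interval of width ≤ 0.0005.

11

Width after n steps is 1/2^n. Need 2^n ≥ 1/0.0005 = 2000.
2^10 = 1024 < 2000 ≤ 2^11 = 2048, so n = 11.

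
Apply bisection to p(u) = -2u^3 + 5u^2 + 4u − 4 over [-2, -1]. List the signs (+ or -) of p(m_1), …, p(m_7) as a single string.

+++-++-

p(-1.5) = 8 > 0, so the root lies in [-1.5, -1]
p(-1.25) = 2.71875 > 0, so the root lies in [-1.25, -1]
p(-1.125) = 0.675781 > 0, so the root lies in [-1.125, -1]
p(-1.0625) = -0.2065 < 0, so the root lies in [-1.125, -1.0625]
p(-1.09375) = 0.2233 > 0, so the root lies in [-1.09375, -1.0625]
p(-1.078125) = 0.0056 > 0, so the root lies in [-1.078125, -1.0625]
p(-1.0703125) = -0.1012 < 0, so the root lies in [-1.078125, -1.0703125]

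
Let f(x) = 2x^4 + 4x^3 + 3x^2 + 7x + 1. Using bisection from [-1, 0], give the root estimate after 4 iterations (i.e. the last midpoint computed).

midpoint -0.5: f = -2.125 < 0 → [-0.5, 0]
midpoint -0.25: f = -0.617188 < 0 → [-0.25, 0]
midpoint -0.125: f = 0.164551 > 0 → [-0.25, -0.125]
midpoint -0.1875: f = -0.2309 < 0 → [-0.1875, -0.125]

-0.1875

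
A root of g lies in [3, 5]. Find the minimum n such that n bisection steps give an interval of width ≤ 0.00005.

Width after n steps is 2/2^n. Need 2^n ≥ 2/0.00005 = 40000.
2^15 = 32768 < 40000 ≤ 2^16 = 65536, so n = 16.

16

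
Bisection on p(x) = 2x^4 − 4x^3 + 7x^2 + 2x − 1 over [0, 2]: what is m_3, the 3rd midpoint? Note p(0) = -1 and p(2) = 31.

x = 1 gives p = 6, positive; keep [0, 1]
x = 0.5 gives p = 1.375, positive; keep [0, 0.5]
x = 0.25 gives p = -0.117188, negative; keep [0.25, 0.5]

0.25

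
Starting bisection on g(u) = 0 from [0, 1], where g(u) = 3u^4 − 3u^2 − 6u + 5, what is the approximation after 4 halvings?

0.6875

m = 0.5, g(m) = 1.4375 (+); new bracket [0.5, 1]
m = 0.75, g(m) = -0.238281 (−); new bracket [0.5, 0.75]
m = 0.625, g(m) = 0.535889 (+); new bracket [0.625, 0.75]
m = 0.6875, g(m) = 0.1272 (+); new bracket [0.6875, 0.75]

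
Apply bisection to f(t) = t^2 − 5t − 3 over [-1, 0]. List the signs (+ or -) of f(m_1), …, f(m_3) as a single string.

-++

t = -0.5 gives f = -0.25, negative; keep [-1, -0.5]
t = -0.75 gives f = 1.3125, positive; keep [-0.75, -0.5]
t = -0.625 gives f = 0.515625, positive; keep [-0.625, -0.5]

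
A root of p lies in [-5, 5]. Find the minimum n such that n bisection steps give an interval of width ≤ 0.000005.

Width after n steps is 10/2^n. Need 2^n ≥ 10/0.000005 = 2000000.
2^20 = 1048576 < 2000000 ≤ 2^21 = 2097152, so n = 21.

21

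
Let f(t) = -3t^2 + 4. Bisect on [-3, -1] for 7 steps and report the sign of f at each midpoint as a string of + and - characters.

midpoint -2: f = -8 < 0 → [-2, -1]
midpoint -1.5: f = -2.75 < 0 → [-1.5, -1]
midpoint -1.25: f = -0.6875 < 0 → [-1.25, -1]
midpoint -1.125: f = 0.2031 > 0 → [-1.25, -1.125]
midpoint -1.1875: f = -0.2305 < 0 → [-1.1875, -1.125]
midpoint -1.15625: f = -0.0107 < 0 → [-1.15625, -1.125]
midpoint -1.140625: f = 0.0969 > 0 → [-1.15625, -1.140625]

---+--+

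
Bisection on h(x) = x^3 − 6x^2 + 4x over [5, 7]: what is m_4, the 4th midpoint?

midpoint 6: h = 24 > 0 → [5, 6]
midpoint 5.5: h = 6.875 > 0 → [5, 5.5]
midpoint 5.25: h = 0.328125 > 0 → [5, 5.25]
midpoint 5.125: h = -2.4824 < 0 → [5.125, 5.25]

5.125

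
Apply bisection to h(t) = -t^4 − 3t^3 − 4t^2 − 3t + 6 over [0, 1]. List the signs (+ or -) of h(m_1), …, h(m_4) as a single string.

midpoint 0.5: h = 3.0625 > 0 → [0.5, 1]
midpoint 0.75: h = -0.082031 < 0 → [0.5, 0.75]
midpoint 0.625: h = 1.67749 > 0 → [0.625, 0.75]
midpoint 0.6875: h = 0.8486 > 0 → [0.6875, 0.75]

+-++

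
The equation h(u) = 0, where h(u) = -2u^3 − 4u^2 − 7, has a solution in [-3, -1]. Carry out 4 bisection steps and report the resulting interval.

h(-2) = -7 < 0, so the root lies in [-3, -2]
h(-2.5) = -0.75 < 0, so the root lies in [-3, -2.5]
h(-2.75) = 4.34375 > 0, so the root lies in [-2.75, -2.5]
h(-2.625) = 1.6133 > 0, so the root lies in [-2.625, -2.5]

[-2.625, -2.5]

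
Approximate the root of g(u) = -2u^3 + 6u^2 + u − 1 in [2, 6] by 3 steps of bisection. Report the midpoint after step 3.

g(4) = -29 < 0, so the root lies in [2, 4]
g(3) = 2 > 0, so the root lies in [3, 4]
g(3.5) = -9.75 < 0, so the root lies in [3, 3.5]

3.5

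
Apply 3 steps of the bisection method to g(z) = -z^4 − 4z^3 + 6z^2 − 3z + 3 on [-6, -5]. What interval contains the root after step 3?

[-5.375, -5.25]

z = -5.5 gives g = -48.5625, negative; keep [-5.5, -5]
z = -5.25 gives g = 3.246094, positive; keep [-5.5, -5.25]
z = -5.375 gives g = -21.051025, negative; keep [-5.375, -5.25]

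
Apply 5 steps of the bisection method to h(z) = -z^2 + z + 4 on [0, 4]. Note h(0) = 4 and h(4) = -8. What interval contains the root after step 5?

[2.5, 2.625]

m = 2, h(m) = 2 (+); new bracket [2, 4]
m = 3, h(m) = -2 (−); new bracket [2, 3]
m = 2.5, h(m) = 0.25 (+); new bracket [2.5, 3]
m = 2.75, h(m) = -0.8125 (−); new bracket [2.5, 2.75]
m = 2.625, h(m) = -0.2656 (−); new bracket [2.5, 2.625]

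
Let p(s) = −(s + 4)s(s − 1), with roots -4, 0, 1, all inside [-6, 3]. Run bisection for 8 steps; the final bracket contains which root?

m = -1.5, p(m) = -9.375 (−); new bracket [-6, -1.5]
m = -3.75, p(m) = -4.453125 (−); new bracket [-6, -3.75]
m = -4.875, p(m) = 25.060547 (+); new bracket [-4.875, -3.75]
m = -4.3125, p(m) = 7.1594 (+); new bracket [-4.3125, -3.75]
m = -4.03125, p(m) = 0.6338 (+); new bracket [-4.03125, -3.75]
m = -3.890625, p(m) = -2.0811 (−); new bracket [-4.03125, -3.890625]
m = -3.9609375, p(m) = -0.7676 (−); new bracket [-4.03125, -3.9609375]
m = -3.99609375, p(m) = -0.078 (−); new bracket [-4.03125, -3.99609375]

-4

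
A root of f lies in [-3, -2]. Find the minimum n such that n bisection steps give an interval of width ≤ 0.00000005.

25

Width after n steps is 1/2^n. Need 2^n ≥ 1/0.00000005 = 20000000.
2^24 = 16777216 < 20000000 ≤ 2^25 = 33554432, so n = 25.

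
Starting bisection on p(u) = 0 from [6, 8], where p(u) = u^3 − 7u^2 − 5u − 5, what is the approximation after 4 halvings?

7.625

midpoint 7: p = -40 < 0 → [7, 8]
midpoint 7.5: p = -14.375 < 0 → [7.5, 8]
midpoint 7.75: p = 1.296875 > 0 → [7.5, 7.75]
midpoint 7.625: p = -6.7871 < 0 → [7.625, 7.75]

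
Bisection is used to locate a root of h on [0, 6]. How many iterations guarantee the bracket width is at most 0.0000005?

Width after n steps is 6/2^n. Need 2^n ≥ 6/0.0000005 = 12000000.
2^23 = 8388608 < 12000000 ≤ 2^24 = 16777216, so n = 24.

24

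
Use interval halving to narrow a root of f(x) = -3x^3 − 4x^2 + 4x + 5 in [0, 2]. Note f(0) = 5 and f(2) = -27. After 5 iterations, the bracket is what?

[1.125, 1.1875]

midpoint 1: f = 2 > 0 → [1, 2]
midpoint 1.5: f = -8.125 < 0 → [1, 1.5]
midpoint 1.25: f = -2.109375 < 0 → [1, 1.25]
midpoint 1.125: f = 0.166 > 0 → [1.125, 1.25]
midpoint 1.1875: f = -0.9143 < 0 → [1.125, 1.1875]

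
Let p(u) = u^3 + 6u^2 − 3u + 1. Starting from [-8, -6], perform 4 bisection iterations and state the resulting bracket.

midpoint -7: p = -27 < 0 → [-7, -6]
midpoint -6.5: p = -0.625 < 0 → [-6.5, -6]
midpoint -6.25: p = 9.984375 > 0 → [-6.5, -6.25]
midpoint -6.375: p = 4.8848 > 0 → [-6.5, -6.375]

[-6.5, -6.375]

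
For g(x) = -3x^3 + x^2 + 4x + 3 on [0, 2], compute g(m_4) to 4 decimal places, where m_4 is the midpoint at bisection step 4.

g(1) = 5 > 0, so the root lies in [1, 2]
g(1.5) = 1.125 > 0, so the root lies in [1.5, 2]
g(1.75) = -3.015625 < 0, so the root lies in [1.5, 1.75]
g(1.625) = -0.7324 < 0, so the root lies in [1.5, 1.625]

-0.7324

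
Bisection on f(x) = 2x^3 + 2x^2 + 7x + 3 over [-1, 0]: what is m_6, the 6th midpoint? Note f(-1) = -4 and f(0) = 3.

-0.453125

f(-0.5) = -0.25 < 0, so the root lies in [-0.5, 0]
f(-0.25) = 1.34375 > 0, so the root lies in [-0.5, -0.25]
f(-0.375) = 0.550781 > 0, so the root lies in [-0.5, -0.375]
f(-0.4375) = 0.1528 > 0, so the root lies in [-0.5, -0.4375]
f(-0.46875) = -0.0478 < 0, so the root lies in [-0.46875, -0.4375]
f(-0.453125) = 0.0527 > 0, so the root lies in [-0.46875, -0.453125]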